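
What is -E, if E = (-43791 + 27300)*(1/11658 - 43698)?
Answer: -2800343762651/3886 ≈ -7.2062e+8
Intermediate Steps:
E = 2800343762651/3886 (E = -16491*(1/11658 - 43698) = -16491*(-509431283/11658) = 2800343762651/3886 ≈ 7.2062e+8)
-E = -1*2800343762651/3886 = -2800343762651/3886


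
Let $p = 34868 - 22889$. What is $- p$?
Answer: $-11979$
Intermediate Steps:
$p = 11979$
$- p = \left(-1\right) 11979 = -11979$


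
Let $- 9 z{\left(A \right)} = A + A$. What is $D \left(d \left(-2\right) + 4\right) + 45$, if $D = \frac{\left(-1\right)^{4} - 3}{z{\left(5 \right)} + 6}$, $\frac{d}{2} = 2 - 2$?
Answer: $\frac{477}{11} \approx 43.364$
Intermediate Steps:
$d = 0$ ($d = 2 \left(2 - 2\right) = 2 \cdot 0 = 0$)
$z{\left(A \right)} = - \frac{2 A}{9}$ ($z{\left(A \right)} = - \frac{A + A}{9} = - \frac{2 A}{9}$)
$D = - \frac{9}{22}$ ($D = \frac{\left(-1\right)^{4} - 3}{\left(- \frac{2}{9}\right) 5 + 6} = \frac{1 - 3}{- \frac{10}{9} + 6} = - \frac{2}{\frac{44}{9}} = \left(-2\right) \frac{9}{44} = - \frac{9}{22} \approx -0.40909$)
$D \left(d \left(-2\right) + 4\right) + 45 = - \frac{9 \left(0 \left(-2\right) + 4\right)}{22} + 45 = - \frac{9 \left(0 + 4\right)}{22} + 45 = \left(- \frac{9}{22}\right) 4 + 45 = - \frac{18}{11} + 45 = \frac{477}{11}$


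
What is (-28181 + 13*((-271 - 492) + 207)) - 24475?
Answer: -59884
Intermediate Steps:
(-28181 + 13*((-271 - 492) + 207)) - 24475 = (-28181 + 13*(-763 + 207)) - 24475 = (-28181 + 13*(-556)) - 24475 = (-28181 - 7228) - 24475 = -35409 - 24475 = -59884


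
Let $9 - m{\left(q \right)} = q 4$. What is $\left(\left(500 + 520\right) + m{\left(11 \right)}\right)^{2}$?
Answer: $970225$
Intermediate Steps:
$m{\left(q \right)} = 9 - 4 q$ ($m{\left(q \right)} = 9 - q 4 = 9 - 4 q$)
$\left(\left(500 + 520\right) + m{\left(11 \right)}\right)^{2} = \left(\left(500 + 520\right) + \left(9 - 44\right)\right)^{2} = \left(1020 + \left(9 - 44\right)\right)^{2} = \left(1020 - 35\right)^{2} = 985^{2} = 970225$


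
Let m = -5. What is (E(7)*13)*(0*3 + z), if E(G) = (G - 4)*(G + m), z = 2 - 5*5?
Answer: -1794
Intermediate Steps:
z = -23 (z = 2 - 25 = -23)
E(G) = (-5 + G)*(-4 + G) (E(G) = (G - 4)*(G - 5) = (-4 + G)*(-5 + G) = (-5 + G)*(-4 + G))
(E(7)*13)*(0*3 + z) = ((20 + 7² - 9*7)*13)*(0*3 - 23) = ((20 + 49 - 63)*13)*(0 - 23) = (6*13)*(-23) = 78*(-23) = -1794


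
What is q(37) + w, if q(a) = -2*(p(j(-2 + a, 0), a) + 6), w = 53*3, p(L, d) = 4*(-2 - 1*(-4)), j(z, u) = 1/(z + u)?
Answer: 131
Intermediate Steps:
j(z, u) = 1/(u + z)
p(L, d) = 8 (p(L, d) = 4*(-2 + 4) = 4*2 = 8)
w = 159
q(a) = -28 (q(a) = -2*(8 + 6) = -2*14 = -28)
q(37) + w = -28 + 159 = 131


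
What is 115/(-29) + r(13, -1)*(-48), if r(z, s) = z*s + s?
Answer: 19373/29 ≈ 668.03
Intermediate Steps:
r(z, s) = s + s*z (r(z, s) = s*z + s = s + s*z)
115/(-29) + r(13, -1)*(-48) = 115/(-29) - (1 + 13)*(-48) = 115*(-1/29) - 1*14*(-48) = -115/29 - 14*(-48) = -115/29 + 672 = 19373/29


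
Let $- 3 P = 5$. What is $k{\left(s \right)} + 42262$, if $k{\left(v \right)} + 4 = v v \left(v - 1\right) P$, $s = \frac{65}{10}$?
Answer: $\frac{1004897}{24} \approx 41871.0$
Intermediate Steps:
$P = - \frac{5}{3}$ ($P = \left(- \frac{1}{3}\right) 5 = - \frac{5}{3} \approx -1.6667$)
$s = \frac{13}{2}$ ($s = 65 \cdot \frac{1}{10} = \frac{13}{2} \approx 6.5$)
$k{\left(v \right)} = -4 - \frac{5 v^{2} \left(-1 + v\right)}{3}$ ($k{\left(v \right)} = -4 + v v \left(v - 1\right) \left(- \frac{5}{3}\right) = -4 + v v \left(-1 + v\right) \left(- \frac{5}{3}\right) = -4 + v^{2} \left(-1 + v\right) \left(- \frac{5}{3}\right) = -4 - \frac{5 v^{2} \left(-1 + v\right)}{3}$)
$k{\left(s \right)} + 42262 = \left(-4 - \frac{5 \left(\frac{13}{2}\right)^{3}}{3} + \frac{5 \left(\frac{13}{2}\right)^{2}}{3}\right) + 42262 = \left(-4 - \frac{10985}{24} + \frac{5}{3} \cdot \frac{169}{4}\right) + 42262 = \left(-4 - \frac{10985}{24} + \frac{845}{12}\right) + 42262 = - \frac{9391}{24} + 42262 = \frac{1004897}{24}$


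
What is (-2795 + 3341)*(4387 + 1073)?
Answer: 2981160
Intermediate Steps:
(-2795 + 3341)*(4387 + 1073) = 546*5460 = 2981160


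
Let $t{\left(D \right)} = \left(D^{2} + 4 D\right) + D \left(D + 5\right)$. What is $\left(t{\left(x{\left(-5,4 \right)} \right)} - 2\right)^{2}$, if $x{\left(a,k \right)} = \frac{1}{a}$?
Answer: $\frac{8649}{625} \approx 13.838$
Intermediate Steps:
$t{\left(D \right)} = D^{2} + 4 D + D \left(5 + D\right)$ ($t{\left(D \right)} = \left(D^{2} + 4 D\right) + D \left(5 + D\right) = D^{2} + 4 D + D \left(5 + D\right)$)
$\left(t{\left(x{\left(-5,4 \right)} \right)} - 2\right)^{2} = \left(\frac{9 + \frac{2}{-5}}{-5} - 2\right)^{2} = \left(- \frac{9 + 2 \left(- \frac{1}{5}\right)}{5} - 2\right)^{2} = \left(- \frac{9 - \frac{2}{5}}{5} - 2\right)^{2} = \left(\left(- \frac{1}{5}\right) \frac{43}{5} - 2\right)^{2} = \left(- \frac{43}{25} - 2\right)^{2} = \left(- \frac{93}{25}\right)^{2} = \frac{8649}{625}$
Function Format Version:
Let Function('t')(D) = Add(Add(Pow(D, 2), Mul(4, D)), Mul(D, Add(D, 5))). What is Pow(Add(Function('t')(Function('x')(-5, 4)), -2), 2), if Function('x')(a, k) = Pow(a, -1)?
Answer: Rational(8649, 625) ≈ 13.838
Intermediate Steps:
Function('t')(D) = Add(Pow(D, 2), Mul(4, D), Mul(D, Add(5, D))) (Function('t')(D) = Add(Add(Pow(D, 2), Mul(4, D)), Mul(D, Add(5, D))) = Add(Pow(D, 2), Mul(4, D), Mul(D, Add(5, D))))
Pow(Add(Function('t')(Function('x')(-5, 4)), -2), 2) = Pow(Add(Mul(Pow(-5, -1), Add(9, Mul(2, Pow(-5, -1)))), -2), 2) = Pow(Add(Mul(Rational(-1, 5), Add(9, Mul(2, Rational(-1, 5)))), -2), 2) = Pow(Add(Mul(Rational(-1, 5), Add(9, Rational(-2, 5))), -2), 2) = Pow(Add(Mul(Rational(-1, 5), Rational(43, 5)), -2), 2) = Pow(Add(Rational(-43, 25), -2), 2) = Pow(Rational(-93, 25), 2) = Rational(8649, 625)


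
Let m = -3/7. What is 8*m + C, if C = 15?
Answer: 81/7 ≈ 11.571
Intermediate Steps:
m = -3/7 (m = -3*1/7 = -3/7 ≈ -0.42857)
8*m + C = 8*(-3/7) + 15 = -24/7 + 15 = 81/7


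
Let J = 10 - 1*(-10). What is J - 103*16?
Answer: -1628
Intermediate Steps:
J = 20 (J = 10 + 10 = 20)
J - 103*16 = 20 - 103*16 = 20 - 1648 = -1628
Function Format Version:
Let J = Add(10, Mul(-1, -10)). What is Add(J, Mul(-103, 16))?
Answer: -1628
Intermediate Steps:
J = 20 (J = Add(10, 10) = 20)
Add(J, Mul(-103, 16)) = Add(20, Mul(-103, 16)) = Add(20, -1648) = -1628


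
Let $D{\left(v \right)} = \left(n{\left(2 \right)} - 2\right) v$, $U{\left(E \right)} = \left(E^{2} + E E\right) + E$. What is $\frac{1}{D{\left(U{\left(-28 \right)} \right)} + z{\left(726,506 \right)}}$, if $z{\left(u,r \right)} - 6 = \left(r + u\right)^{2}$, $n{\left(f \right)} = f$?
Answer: $\frac{1}{1517830} \approx 6.5884 \cdot 10^{-7}$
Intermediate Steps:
$U{\left(E \right)} = E + 2 E^{2}$ ($U{\left(E \right)} = \left(E^{2} + E^{2}\right) + E = 2 E^{2} + E = E + 2 E^{2}$)
$z{\left(u,r \right)} = 6 + \left(r + u\right)^{2}$
$D{\left(v \right)} = 0$ ($D{\left(v \right)} = \left(2 - 2\right) v = 0 v = 0$)
$\frac{1}{D{\left(U{\left(-28 \right)} \right)} + z{\left(726,506 \right)}} = \frac{1}{0 + \left(6 + \left(506 + 726\right)^{2}\right)} = \frac{1}{0 + \left(6 + 1232^{2}\right)} = \frac{1}{0 + \left(6 + 1517824\right)} = \frac{1}{0 + 1517830} = \frac{1}{1517830}$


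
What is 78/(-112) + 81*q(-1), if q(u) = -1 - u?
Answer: -39/56 ≈ -0.69643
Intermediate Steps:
78/(-112) + 81*q(-1) = 78/(-112) + 81*(-1 - 1*(-1)) = 78*(-1/112) + 81*(-1 + 1) = -39/56 + 81*0 = -39/56 + 0 = -39/56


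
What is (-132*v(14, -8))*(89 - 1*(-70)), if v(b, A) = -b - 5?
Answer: 398772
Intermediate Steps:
v(b, A) = -5 - b
(-132*v(14, -8))*(89 - 1*(-70)) = (-132*(-5 - 1*14))*(89 - 1*(-70)) = (-132*(-5 - 14))*(89 + 70) = -132*(-19)*159 = 2508*159 = 398772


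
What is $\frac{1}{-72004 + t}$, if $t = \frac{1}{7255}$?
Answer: $- \frac{7255}{522389019} \approx -1.3888 \cdot 10^{-5}$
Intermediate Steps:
$t = \frac{1}{7255} \approx 0.00013784$
$\frac{1}{-72004 + t} = \frac{1}{-72004 + \frac{1}{7255}} = \frac{1}{- \frac{522389019}{7255}} = - \frac{7255}{522389019}$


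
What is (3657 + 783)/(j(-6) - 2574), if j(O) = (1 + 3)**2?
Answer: -2220/1279 ≈ -1.7357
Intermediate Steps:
j(O) = 16 (j(O) = 4**2 = 16)
(3657 + 783)/(j(-6) - 2574) = (3657 + 783)/(16 - 2574) = 4440/(-2558) = 4440*(-1/2558) = -2220/1279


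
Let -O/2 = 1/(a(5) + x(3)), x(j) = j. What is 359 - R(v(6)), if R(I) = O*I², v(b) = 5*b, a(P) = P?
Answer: 584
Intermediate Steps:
O = -¼ (O = -2/(5 + 3) = -2/8 = -2*⅛ = -¼ ≈ -0.25000)
R(I) = -I²/4
359 - R(v(6)) = 359 - (-1)*(5*6)²/4 = 359 - (-1)*30²/4 = 359 - (-1)*900/4 = 359 - 1*(-225) = 359 + 225 = 584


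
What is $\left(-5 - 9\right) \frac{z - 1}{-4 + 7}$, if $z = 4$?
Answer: $-14$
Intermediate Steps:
$\left(-5 - 9\right) \frac{z - 1}{-4 + 7} = \left(-5 - 9\right) \frac{4 - 1}{-4 + 7} = - 14 \cdot \frac{3}{3} = - 14 \cdot 3 \cdot \frac{1}{3} = \left(-14\right) 1 = -14$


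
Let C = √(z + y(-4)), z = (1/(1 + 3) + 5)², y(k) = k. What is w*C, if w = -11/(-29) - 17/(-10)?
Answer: 603*√377/1160 ≈ 10.093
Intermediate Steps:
z = 441/16 (z = (1/4 + 5)² = (¼ + 5)² = (21/4)² = 441/16 ≈ 27.563)
C = √377/4 (C = √(441/16 - 4) = √(377/16) = √377/4 ≈ 4.8541)
w = 603/290 (w = -11*(-1/29) - 17*(-⅒) = 11/29 + 17/10 = 603/290 ≈ 2.0793)
w*C = 603*(√377/4)/290 = 603*√377/1160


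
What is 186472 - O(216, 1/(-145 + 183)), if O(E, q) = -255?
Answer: 186727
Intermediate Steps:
186472 - O(216, 1/(-145 + 183)) = 186472 - 1*(-255) = 186472 + 255 = 186727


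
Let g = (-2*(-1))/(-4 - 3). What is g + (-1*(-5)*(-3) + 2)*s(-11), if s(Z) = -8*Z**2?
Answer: 88086/7 ≈ 12584.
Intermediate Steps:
g = -2/7 (g = 2/(-7) = 2*(-1/7) = -2/7 ≈ -0.28571)
g + (-1*(-5)*(-3) + 2)*s(-11) = -2/7 + (-1*(-5)*(-3) + 2)*(-8*(-11)**2) = -2/7 + (5*(-3) + 2)*(-8*121) = -2/7 + (-15 + 2)*(-968) = -2/7 - 13*(-968) = -2/7 + 12584 = 88086/7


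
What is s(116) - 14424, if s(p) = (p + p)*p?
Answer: 12488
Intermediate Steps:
s(p) = 2*p**2 (s(p) = (2*p)*p = 2*p**2)
s(116) - 14424 = 2*116**2 - 14424 = 2*13456 - 14424 = 26912 - 14424 = 12488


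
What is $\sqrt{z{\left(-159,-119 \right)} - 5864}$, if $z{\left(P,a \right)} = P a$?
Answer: $\sqrt{13057} \approx 114.27$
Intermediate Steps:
$\sqrt{z{\left(-159,-119 \right)} - 5864} = \sqrt{\left(-159\right) \left(-119\right) - 5864} = \sqrt{18921 - 5864} = \sqrt{13057}$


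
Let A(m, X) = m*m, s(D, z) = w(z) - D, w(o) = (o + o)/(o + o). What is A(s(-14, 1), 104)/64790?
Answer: 45/12958 ≈ 0.0034728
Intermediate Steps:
w(o) = 1 (w(o) = (2*o)/((2*o)) = (2*o)*(1/(2*o)) = 1)
s(D, z) = 1 - D
A(m, X) = m²
A(s(-14, 1), 104)/64790 = (1 - 1*(-14))²/64790 = (1 + 14)²*(1/64790) = 15²*(1/64790) = 225*(1/64790) = 45/12958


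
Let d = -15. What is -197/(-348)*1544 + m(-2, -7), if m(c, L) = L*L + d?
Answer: 79000/87 ≈ 908.05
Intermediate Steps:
m(c, L) = -15 + L² (m(c, L) = L*L - 15 = L² - 15 = -15 + L²)
-197/(-348)*1544 + m(-2, -7) = -197/(-348)*1544 + (-15 + (-7)²) = -197*(-1/348)*1544 + (-15 + 49) = (197/348)*1544 + 34 = 76042/87 + 34 = 79000/87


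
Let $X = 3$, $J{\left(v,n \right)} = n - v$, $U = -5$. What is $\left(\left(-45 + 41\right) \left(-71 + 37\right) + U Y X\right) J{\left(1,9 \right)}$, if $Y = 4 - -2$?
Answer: $368$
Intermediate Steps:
$Y = 6$ ($Y = 4 + 2 = 6$)
$\left(\left(-45 + 41\right) \left(-71 + 37\right) + U Y X\right) J{\left(1,9 \right)} = \left(\left(-45 + 41\right) \left(-71 + 37\right) + \left(-5\right) 6 \cdot 3\right) \left(9 - 1\right) = \left(\left(-4\right) \left(-34\right) - 90\right) \left(9 - 1\right) = \left(136 - 90\right) 8 = 46 \cdot 8 = 368$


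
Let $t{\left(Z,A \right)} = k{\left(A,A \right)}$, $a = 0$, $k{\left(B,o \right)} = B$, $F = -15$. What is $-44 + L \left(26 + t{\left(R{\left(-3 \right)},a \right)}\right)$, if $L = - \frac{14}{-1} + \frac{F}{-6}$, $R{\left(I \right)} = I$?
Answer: $385$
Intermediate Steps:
$t{\left(Z,A \right)} = A$
$L = \frac{33}{2}$ ($L = - \frac{14}{-1} - \frac{15}{-6} = \left(-14\right) \left(-1\right) - - \frac{5}{2} = 14 + \frac{5}{2} = \frac{33}{2} \approx 16.5$)
$-44 + L \left(26 + t{\left(R{\left(-3 \right)},a \right)}\right) = -44 + \frac{33 \left(26 + 0\right)}{2} = -44 + \frac{33}{2} \cdot 26 = -44 + 429 = 385$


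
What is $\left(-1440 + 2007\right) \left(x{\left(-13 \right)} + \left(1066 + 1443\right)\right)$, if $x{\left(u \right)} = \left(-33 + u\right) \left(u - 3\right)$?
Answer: $1839915$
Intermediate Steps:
$x{\left(u \right)} = \left(-33 + u\right) \left(-3 + u\right)$
$\left(-1440 + 2007\right) \left(x{\left(-13 \right)} + \left(1066 + 1443\right)\right) = \left(-1440 + 2007\right) \left(\left(99 + \left(-13\right)^{2} - -468\right) + \left(1066 + 1443\right)\right) = 567 \left(\left(99 + 169 + 468\right) + 2509\right) = 567 \left(736 + 2509\right) = 567 \cdot 3245 = 1839915$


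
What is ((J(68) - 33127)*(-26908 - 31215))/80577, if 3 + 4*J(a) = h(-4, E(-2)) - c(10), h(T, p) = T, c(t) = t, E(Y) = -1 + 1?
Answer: 855861175/35812 ≈ 23899.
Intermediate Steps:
E(Y) = 0
J(a) = -17/4 (J(a) = -3/4 + (-4 - 1*10)/4 = -3/4 + (-4 - 10)/4 = -3/4 + (1/4)*(-14) = -3/4 - 7/2 = -17/4)
((J(68) - 33127)*(-26908 - 31215))/80577 = ((-17/4 - 33127)*(-26908 - 31215))/80577 = -132525/4*(-58123)*(1/80577) = (7702750575/4)*(1/80577) = 855861175/35812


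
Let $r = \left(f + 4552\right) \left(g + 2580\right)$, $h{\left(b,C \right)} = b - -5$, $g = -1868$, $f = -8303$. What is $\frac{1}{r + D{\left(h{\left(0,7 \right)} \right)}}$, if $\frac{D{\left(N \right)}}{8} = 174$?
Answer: $- \frac{1}{2669320} \approx -3.7463 \cdot 10^{-7}$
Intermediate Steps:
$h{\left(b,C \right)} = 5 + b$ ($h{\left(b,C \right)} = b + 5 = 5 + b$)
$D{\left(N \right)} = 1392$ ($D{\left(N \right)} = 8 \cdot 174 = 1392$)
$r = -2670712$ ($r = \left(-8303 + 4552\right) \left(-1868 + 2580\right) = \left(-3751\right) 712 = -2670712$)
$\frac{1}{r + D{\left(h{\left(0,7 \right)} \right)}} = \frac{1}{-2670712 + 1392} = \frac{1}{-2669320} = - \frac{1}{2669320}$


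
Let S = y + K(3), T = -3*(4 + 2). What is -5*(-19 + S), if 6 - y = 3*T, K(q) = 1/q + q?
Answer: -665/3 ≈ -221.67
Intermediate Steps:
T = -18 (T = -3*6 = -18)
K(q) = q + 1/q
y = 60 (y = 6 - 3*(-18) = 6 - 1*(-54) = 6 + 54 = 60)
S = 190/3 (S = 60 + (3 + 1/3) = 60 + (3 + ⅓) = 60 + 10/3 = 190/3 ≈ 63.333)
-5*(-19 + S) = -5*(-19 + 190/3) = -5*133/3 = -665/3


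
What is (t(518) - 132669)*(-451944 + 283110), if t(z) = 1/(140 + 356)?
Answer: 5554961326191/248 ≈ 2.2399e+10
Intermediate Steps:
t(z) = 1/496
(t(518) - 132669)*(-451944 + 283110) = (1/496 - 132669)*(-451944 + 283110) = -65803823/496*(-168834) = 5554961326191/248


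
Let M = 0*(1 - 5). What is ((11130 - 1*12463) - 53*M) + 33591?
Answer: 32258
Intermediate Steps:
M = 0 (M = 0*(-4) = 0)
((11130 - 1*12463) - 53*M) + 33591 = ((11130 - 1*12463) - 53*0) + 33591 = ((11130 - 12463) + 0) + 33591 = (-1333 + 0) + 33591 = -1333 + 33591 = 32258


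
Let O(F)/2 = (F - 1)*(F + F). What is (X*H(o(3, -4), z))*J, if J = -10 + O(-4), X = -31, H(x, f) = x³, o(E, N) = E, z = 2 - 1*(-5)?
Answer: -58590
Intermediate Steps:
z = 7 (z = 2 + 5 = 7)
O(F) = 4*F*(-1 + F) (O(F) = 2*((F - 1)*(F + F)) = 2*((-1 + F)*(2*F)) = 2*(2*F*(-1 + F)) = 4*F*(-1 + F))
J = 70 (J = -10 + 4*(-4)*(-1 - 4) = -10 + 4*(-4)*(-5) = -10 + 80 = 70)
(X*H(o(3, -4), z))*J = -31*3³*70 = -31*27*70 = -837*70 = -58590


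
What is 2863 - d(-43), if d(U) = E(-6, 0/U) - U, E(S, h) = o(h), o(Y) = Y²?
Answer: 2820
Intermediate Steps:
E(S, h) = h²
d(U) = -U (d(U) = (0/U)² - U = 0² - U = 0 - U = -U)
2863 - d(-43) = 2863 - (-1)*(-43) = 2863 - 1*43 = 2863 - 43 = 2820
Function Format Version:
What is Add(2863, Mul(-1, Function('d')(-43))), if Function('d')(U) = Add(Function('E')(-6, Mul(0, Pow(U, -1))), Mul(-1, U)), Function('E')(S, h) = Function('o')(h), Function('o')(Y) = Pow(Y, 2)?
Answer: 2820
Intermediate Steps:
Function('E')(S, h) = Pow(h, 2)
Function('d')(U) = Mul(-1, U) (Function('d')(U) = Add(Pow(Mul(0, Pow(U, -1)), 2), Mul(-1, U)) = Add(Pow(0, 2), Mul(-1, U)) = Add(0, Mul(-1, U)) = Mul(-1, U))
Add(2863, Mul(-1, Function('d')(-43))) = Add(2863, Mul(-1, Mul(-1, -43))) = Add(2863, Mul(-1, 43)) = Add(2863, -43) = 2820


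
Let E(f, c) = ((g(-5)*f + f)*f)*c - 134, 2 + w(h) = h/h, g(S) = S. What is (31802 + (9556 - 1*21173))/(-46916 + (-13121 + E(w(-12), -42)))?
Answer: -20185/60003 ≈ -0.33640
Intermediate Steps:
w(h) = -1 (w(h) = -2 + h/h = -2 + 1 = -1)
E(f, c) = -134 - 4*c*f² (E(f, c) = ((-5*f + f)*f)*c - 134 = ((-4*f)*f)*c - 134 = (-4*f²)*c - 134 = -4*c*f² - 134 = -134 - 4*c*f²)
(31802 + (9556 - 1*21173))/(-46916 + (-13121 + E(w(-12), -42))) = (31802 + (9556 - 1*21173))/(-46916 + (-13121 + (-134 - 4*(-42)*(-1)²))) = (31802 + (9556 - 21173))/(-46916 + (-13121 + (-134 - 4*(-42)*1))) = (31802 - 11617)/(-46916 + (-13121 + (-134 + 168))) = 20185/(-46916 + (-13121 + 34)) = 20185/(-46916 - 13087) = 20185/(-60003) = 20185*(-1/60003) = -20185/60003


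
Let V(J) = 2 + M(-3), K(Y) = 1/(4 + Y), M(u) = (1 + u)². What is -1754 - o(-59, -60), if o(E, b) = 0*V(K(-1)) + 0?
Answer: -1754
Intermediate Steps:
V(J) = 6 (V(J) = 2 + (1 - 3)² = 2 + (-2)² = 2 + 4 = 6)
o(E, b) = 0 (o(E, b) = 0*6 + 0 = 0 + 0 = 0)
-1754 - o(-59, -60) = -1754 - 1*0 = -1754 + 0 = -1754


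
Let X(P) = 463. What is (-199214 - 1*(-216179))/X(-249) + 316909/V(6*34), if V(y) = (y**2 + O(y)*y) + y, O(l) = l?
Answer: 1562220607/38630868 ≈ 40.440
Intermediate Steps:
V(y) = y + 2*y**2 (V(y) = (y**2 + y*y) + y = (y**2 + y**2) + y = 2*y**2 + y = y + 2*y**2)
(-199214 - 1*(-216179))/X(-249) + 316909/V(6*34) = (-199214 - 1*(-216179))/463 + 316909/(((6*34)*(1 + 2*(6*34)))) = (-199214 + 216179)*(1/463) + 316909/((204*(1 + 2*204))) = 16965*(1/463) + 316909/((204*(1 + 408))) = 16965/463 + 316909/((204*409)) = 16965/463 + 316909/83436 = 1562220607/38630868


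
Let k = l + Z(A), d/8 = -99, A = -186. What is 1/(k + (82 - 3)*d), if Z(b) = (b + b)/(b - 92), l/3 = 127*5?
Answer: -139/8431971 ≈ -1.6485e-5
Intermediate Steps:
d = -792 (d = 8*(-99) = -792)
l = 1905 (l = 3*(127*5) = 3*635 = 1905)
Z(b) = 2*b/(-92 + b) (Z(b) = (2*b)/(-92 + b) = 2*b/(-92 + b))
k = 264981/139 (k = 1905 + 2*(-186)/(-92 - 186) = 1905 + 2*(-186)/(-278) = 1905 + 2*(-186)*(-1/278) = 1905 + 186/139 = 264981/139 ≈ 1906.3)
1/(k + (82 - 3)*d) = 1/(264981/139 + (82 - 3)*(-792)) = 1/(264981/139 + 79*(-792)) = 1/(264981/139 - 62568) = 1/(-8431971/139) = -139/8431971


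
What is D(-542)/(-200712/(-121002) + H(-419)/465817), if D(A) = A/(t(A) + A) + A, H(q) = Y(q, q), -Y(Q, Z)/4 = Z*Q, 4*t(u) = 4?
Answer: -343684298695815/96051543122 ≈ -3578.1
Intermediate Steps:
t(u) = 1 (t(u) = (¼)*4 = 1)
Y(Q, Z) = -4*Q*Z (Y(Q, Z) = -4*Z*Q = -4*Q*Z)
H(q) = -4*q² (H(q) = -4*q*q = -4*q²)
D(A) = A + A/(1 + A) (D(A) = A/(1 + A) + A = A + A/(1 + A))
D(-542)/(-200712/(-121002) + H(-419)/465817) = (-542*(2 - 542)/(1 - 542))/(-200712/(-121002) - 4*(-419)²/465817) = (-542*(-540)/(-541))/(-200712*(-1/121002) - 4*175561*(1/465817)) = (-542*(-1/541)*(-540))/(33452/20167 - 702244*1/465817) = -292680/(541*(33452/20167 - 702244/465817)) = -292680/(541*1420355536/9394131439) = -292680/541*9394131439/1420355536 = -343684298695815/96051543122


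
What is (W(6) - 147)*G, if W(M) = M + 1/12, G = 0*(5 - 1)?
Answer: 0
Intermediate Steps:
G = 0 (G = 0*4 = 0)
W(M) = 1/12 + M (W(M) = M + 1/12 = 1/12 + M)
(W(6) - 147)*G = ((1/12 + 6) - 147)*0 = (73/12 - 147)*0 = -1691/12*0 = 0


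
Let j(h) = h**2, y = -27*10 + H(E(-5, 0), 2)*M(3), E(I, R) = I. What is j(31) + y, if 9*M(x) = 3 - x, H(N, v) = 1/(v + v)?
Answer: 691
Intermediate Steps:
H(N, v) = 1/(2*v)
M(x) = 1/3 - x/9 (M(x) = (3 - x)/9 = 1/3 - x/9)
y = -270 (y = -27*10 + ((1/2)/2)*(1/3 - 1/9*3) = -270 + ((1/2)*(1/2))*(1/3 - 1/3) = -270 + (1/4)*0 = -270 + 0 = -270)
j(31) + y = 31**2 - 270 = 961 - 270 = 691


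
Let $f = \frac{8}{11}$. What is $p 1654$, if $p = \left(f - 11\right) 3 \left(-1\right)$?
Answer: $\frac{560706}{11} \approx 50973.0$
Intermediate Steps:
$f = \frac{8}{11}$ ($f = 8 \cdot \frac{1}{11} = \frac{8}{11} \approx 0.72727$)
$p = \frac{339}{11}$ ($p = \left(\frac{8}{11} - 11\right) 3 \left(-1\right) = \left(- \frac{113}{11}\right) \left(-3\right) = \frac{339}{11} \approx 30.818$)
$p 1654 = \frac{339}{11} \cdot 1654 = \frac{560706}{11}$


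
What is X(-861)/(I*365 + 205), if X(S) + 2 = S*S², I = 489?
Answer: -638277383/178690 ≈ -3572.0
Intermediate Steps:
X(S) = -2 + S³ (X(S) = -2 + S*S² = -2 + S³)
X(-861)/(I*365 + 205) = (-2 + (-861)³)/(489*365 + 205) = (-2 - 638277381)/(178485 + 205) = -638277383/178690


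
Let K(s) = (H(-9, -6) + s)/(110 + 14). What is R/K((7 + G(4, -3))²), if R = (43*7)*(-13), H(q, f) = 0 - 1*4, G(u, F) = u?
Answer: -37324/9 ≈ -4147.1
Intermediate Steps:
H(q, f) = -4 (H(q, f) = 0 - 4 = -4)
R = -3913 (R = 301*(-13) = -3913)
K(s) = -1/31 + s/124 (K(s) = (-4 + s)/(110 + 14) = (-4 + s)/124 = (-4 + s)*(1/124) = -1/31 + s/124)
R/K((7 + G(4, -3))²) = -3913/(-1/31 + (7 + 4)²/124) = -3913/(-1/31 + (1/124)*11²) = -3913/(-1/31 + (1/124)*121) = -3913/(-1/31 + 121/124) = -3913/117/124 = -3913*124/117 = -37324/9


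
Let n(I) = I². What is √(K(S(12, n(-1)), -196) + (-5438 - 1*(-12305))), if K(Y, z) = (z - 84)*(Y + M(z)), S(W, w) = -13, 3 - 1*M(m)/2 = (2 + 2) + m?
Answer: I*√98693 ≈ 314.15*I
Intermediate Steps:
M(m) = -2 - 2*m (M(m) = 6 - 2*((2 + 2) + m) = 6 - 2*(4 + m) = 6 + (-8 - 2*m) = -2 - 2*m)
K(Y, z) = (-84 + z)*(-2 + Y - 2*z) (K(Y, z) = (z - 84)*(Y + (-2 - 2*z)) = (-84 + z)*(-2 + Y - 2*z))
√(K(S(12, n(-1)), -196) + (-5438 - 1*(-12305))) = √((168 - 84*(-13) - 2*(-196)² + 166*(-196) - 13*(-196)) + (-5438 - 1*(-12305))) = √((168 + 1092 - 2*38416 - 32536 + 2548) + (-5438 + 12305)) = √((168 + 1092 - 76832 - 32536 + 2548) + 6867) = √(-105560 + 6867) = √(-98693) = I*√98693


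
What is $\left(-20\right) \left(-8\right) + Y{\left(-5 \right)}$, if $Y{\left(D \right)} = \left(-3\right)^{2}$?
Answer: $169$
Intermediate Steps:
$Y{\left(D \right)} = 9$
$\left(-20\right) \left(-8\right) + Y{\left(-5 \right)} = \left(-20\right) \left(-8\right) + 9 = 160 + 9 = 169$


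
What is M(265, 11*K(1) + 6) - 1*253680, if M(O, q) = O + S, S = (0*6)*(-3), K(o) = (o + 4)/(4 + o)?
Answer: -253415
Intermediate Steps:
K(o) = 1 (K(o) = (4 + o)/(4 + o) = 1)
S = 0 (S = 0*(-3) = 0)
M(O, q) = O (M(O, q) = O + 0 = O)
M(265, 11*K(1) + 6) - 1*253680 = 265 - 1*253680 = 265 - 253680 = -253415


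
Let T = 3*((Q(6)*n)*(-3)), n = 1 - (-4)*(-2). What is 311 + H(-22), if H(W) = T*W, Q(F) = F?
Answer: -8005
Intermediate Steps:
n = -7 (n = 1 - 1*8 = 1 - 8 = -7)
T = 378 (T = 3*((6*(-7))*(-3)) = 3*(-42*(-3)) = 3*126 = 378)
H(W) = 378*W
311 + H(-22) = 311 + 378*(-22) = 311 - 8316 = -8005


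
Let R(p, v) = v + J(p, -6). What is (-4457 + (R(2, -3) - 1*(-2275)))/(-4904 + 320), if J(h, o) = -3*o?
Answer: 2167/4584 ≈ 0.47273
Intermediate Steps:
R(p, v) = 18 + v (R(p, v) = v - 3*(-6) = v + 18 = 18 + v)
(-4457 + (R(2, -3) - 1*(-2275)))/(-4904 + 320) = (-4457 + ((18 - 3) - 1*(-2275)))/(-4904 + 320) = (-4457 + (15 + 2275))/(-4584) = (-4457 + 2290)*(-1/4584) = -2167*(-1/4584) = 2167/4584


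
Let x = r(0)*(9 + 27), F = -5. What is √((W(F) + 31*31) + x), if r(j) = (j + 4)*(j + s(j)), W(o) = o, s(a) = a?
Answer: 2*√239 ≈ 30.919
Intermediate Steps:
r(j) = 2*j*(4 + j) (r(j) = (j + 4)*(j + j) = (4 + j)*(2*j) = 2*j*(4 + j))
x = 0 (x = (2*0*(4 + 0))*(9 + 27) = (2*0*4)*36 = 0*36 = 0)
√((W(F) + 31*31) + x) = √((-5 + 31*31) + 0) = √((-5 + 961) + 0) = √(956 + 0) = √956 = 2*√239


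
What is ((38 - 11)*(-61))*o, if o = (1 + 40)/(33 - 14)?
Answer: -67527/19 ≈ -3554.1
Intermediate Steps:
o = 41/19 ≈ 2.1579
((38 - 11)*(-61))*o = ((38 - 11)*(-61))*(41/19) = (27*(-61))*(41/19) = -1647*41/19 = -67527/19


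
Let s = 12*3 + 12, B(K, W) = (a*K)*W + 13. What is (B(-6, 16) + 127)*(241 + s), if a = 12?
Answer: -292468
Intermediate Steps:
B(K, W) = 13 + 12*K*W (B(K, W) = (12*K)*W + 13 = 12*K*W + 13 = 13 + 12*K*W)
s = 48 (s = 36 + 12 = 48)
(B(-6, 16) + 127)*(241 + s) = ((13 + 12*(-6)*16) + 127)*(241 + 48) = ((13 - 1152) + 127)*289 = (-1139 + 127)*289 = -1012*289 = -292468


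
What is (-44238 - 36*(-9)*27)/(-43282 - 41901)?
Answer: 5070/12169 ≈ 0.41663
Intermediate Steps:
(-44238 - 36*(-9)*27)/(-43282 - 41901) = (-44238 + 324*27)/(-85183) = (-44238 + 8748)*(-1/85183) = -35490*(-1/85183) = 5070/12169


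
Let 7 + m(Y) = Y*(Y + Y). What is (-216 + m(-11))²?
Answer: 361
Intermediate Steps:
m(Y) = -7 + 2*Y² (m(Y) = -7 + Y*(Y + Y) = -7 + Y*(2*Y) = -7 + 2*Y²)
(-216 + m(-11))² = (-216 + (-7 + 2*(-11)²))² = (-216 + (-7 + 2*121))² = (-216 + (-7 + 242))² = (-216 + 235)² = 19² = 361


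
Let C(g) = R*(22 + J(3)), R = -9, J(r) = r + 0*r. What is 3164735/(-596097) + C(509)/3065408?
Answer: -9701338108705/1827280512576 ≈ -5.3092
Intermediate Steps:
J(r) = r (J(r) = r + 0 = r)
C(g) = -225 (C(g) = -9*(22 + 3) = -9*25 = -225)
3164735/(-596097) + C(509)/3065408 = 3164735/(-596097) - 225/3065408 = 3164735*(-1/596097) - 225*1/3065408 = -3164735/596097 - 225/3065408 = -9701338108705/1827280512576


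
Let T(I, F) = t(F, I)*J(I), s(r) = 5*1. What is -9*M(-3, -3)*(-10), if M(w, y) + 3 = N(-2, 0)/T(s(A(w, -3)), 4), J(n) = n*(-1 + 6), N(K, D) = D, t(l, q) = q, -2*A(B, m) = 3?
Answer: -270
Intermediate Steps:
A(B, m) = -3/2 (A(B, m) = -1/2*3 = -3/2)
J(n) = 5*n (J(n) = n*5 = 5*n)
s(r) = 5
T(I, F) = 5*I**2 (T(I, F) = I*(5*I) = 5*I**2)
M(w, y) = -3 (M(w, y) = -3 + 0/((5*5**2)) = -3 + 0/((5*25)) = -3 + 0/125 = -3 + 0*(1/125) = -3 + 0 = -3)
-9*M(-3, -3)*(-10) = -9*(-3)*(-10) = 27*(-10) = -270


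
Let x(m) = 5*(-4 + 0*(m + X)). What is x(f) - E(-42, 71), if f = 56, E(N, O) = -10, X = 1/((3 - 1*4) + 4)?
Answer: -10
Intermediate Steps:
X = 1/3 (X = 1/((3 - 4) + 4) = 1/(-1 + 4) = 1/3 ≈ 0.33333)
x(m) = -20 (x(m) = 5*(-4 + 0*(m + 1/3)) = 5*(-4 + 0*(1/3 + m)) = 5*(-4 + 0) = 5*(-4) = -20)
x(f) - E(-42, 71) = -20 - 1*(-10) = -20 + 10 = -10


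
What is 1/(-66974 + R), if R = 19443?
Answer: -1/47531 ≈ -2.1039e-5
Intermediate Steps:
1/(-66974 + R) = 1/(-66974 + 19443) = 1/(-47531) = -1/47531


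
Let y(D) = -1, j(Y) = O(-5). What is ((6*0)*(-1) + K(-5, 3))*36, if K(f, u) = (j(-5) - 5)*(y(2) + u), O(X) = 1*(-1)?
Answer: -432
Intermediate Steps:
O(X) = -1
j(Y) = -1
K(f, u) = 6 - 6*u (K(f, u) = (-1 - 5)*(-1 + u) = -6*(-1 + u) = 6 - 6*u)
((6*0)*(-1) + K(-5, 3))*36 = ((6*0)*(-1) + (6 - 6*3))*36 = (0*(-1) + (6 - 18))*36 = (0 - 12)*36 = -12*36 = -432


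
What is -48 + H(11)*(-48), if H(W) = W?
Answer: -576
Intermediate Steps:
-48 + H(11)*(-48) = -48 + 11*(-48) = -48 - 528 = -576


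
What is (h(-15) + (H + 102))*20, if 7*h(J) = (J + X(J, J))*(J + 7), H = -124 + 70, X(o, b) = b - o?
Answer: 9120/7 ≈ 1302.9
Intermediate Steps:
H = -54
h(J) = J*(7 + J)/7 (h(J) = ((J + (J - J))*(J + 7))/7 = ((J + 0)*(7 + J))/7 = (J*(7 + J))/7 = J*(7 + J)/7)
(h(-15) + (H + 102))*20 = ((1/7)*(-15)*(7 - 15) + (-54 + 102))*20 = ((1/7)*(-15)*(-8) + 48)*20 = (120/7 + 48)*20 = (456/7)*20 = 9120/7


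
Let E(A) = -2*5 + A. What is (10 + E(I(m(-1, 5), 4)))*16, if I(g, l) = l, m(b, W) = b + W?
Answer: 64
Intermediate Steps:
m(b, W) = W + b
E(A) = -10 + A
(10 + E(I(m(-1, 5), 4)))*16 = (10 + (-10 + 4))*16 = (10 - 6)*16 = 4*16 = 64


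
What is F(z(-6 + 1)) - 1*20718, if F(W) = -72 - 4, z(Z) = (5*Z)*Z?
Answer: -20794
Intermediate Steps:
z(Z) = 5*Z²
F(W) = -76
F(z(-6 + 1)) - 1*20718 = -76 - 1*20718 = -76 - 20718 = -20794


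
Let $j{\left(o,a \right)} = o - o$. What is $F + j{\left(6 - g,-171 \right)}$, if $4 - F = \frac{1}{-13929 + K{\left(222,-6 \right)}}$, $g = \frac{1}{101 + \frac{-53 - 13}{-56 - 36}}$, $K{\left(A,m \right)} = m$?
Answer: $\frac{55741}{13935} \approx 4.0001$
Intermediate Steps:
$g = \frac{46}{4679}$ ($g = \frac{1}{101 - \frac{66}{-92}} = \frac{1}{101 - - \frac{33}{46}} = \frac{1}{101 + \frac{33}{46}} = \frac{1}{\frac{4679}{46}} = \frac{46}{4679} \approx 0.0098312$)
$F = \frac{55741}{13935}$ ($F = 4 - \frac{1}{-13929 - 6} = 4 - \frac{1}{-13935} = 4 - - \frac{1}{13935} = 4 + \frac{1}{13935} = \frac{55741}{13935} \approx 4.0001$)
$j{\left(o,a \right)} = 0$
$F + j{\left(6 - g,-171 \right)} = \frac{55741}{13935} + 0 = \frac{55741}{13935}$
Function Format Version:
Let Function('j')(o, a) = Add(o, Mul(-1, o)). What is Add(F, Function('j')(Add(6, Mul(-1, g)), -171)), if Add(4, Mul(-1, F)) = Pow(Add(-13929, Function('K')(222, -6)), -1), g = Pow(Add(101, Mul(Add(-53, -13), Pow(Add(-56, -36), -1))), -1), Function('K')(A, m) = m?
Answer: Rational(55741, 13935) ≈ 4.0001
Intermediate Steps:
g = Rational(46, 4679) (g = Pow(Add(101, Mul(-66, Pow(-92, -1))), -1) = Pow(Add(101, Mul(-66, Rational(-1, 92))), -1) = Pow(Add(101, Rational(33, 46)), -1) = Pow(Rational(4679, 46), -1) = Rational(46, 4679) ≈ 0.0098312)
F = Rational(55741, 13935) (F = Add(4, Mul(-1, Pow(Add(-13929, -6), -1))) = Add(4, Mul(-1, Pow(-13935, -1))) = Add(4, Mul(-1, Rational(-1, 13935))) = Add(4, Rational(1, 13935)) = Rational(55741, 13935) ≈ 4.0001)
Function('j')(o, a) = 0
Add(F, Function('j')(Add(6, Mul(-1, g)), -171)) = Add(Rational(55741, 13935), 0) = Rational(55741, 13935)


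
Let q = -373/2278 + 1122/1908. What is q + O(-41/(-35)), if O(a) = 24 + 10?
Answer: 6234277/181101 ≈ 34.424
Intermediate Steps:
O(a) = 34
q = 76843/181101 (q = -373*1/2278 + 1122*(1/1908) = -373/2278 + 187/318 = 76843/181101 ≈ 0.42431)
q + O(-41/(-35)) = 76843/181101 + 34 = 6234277/181101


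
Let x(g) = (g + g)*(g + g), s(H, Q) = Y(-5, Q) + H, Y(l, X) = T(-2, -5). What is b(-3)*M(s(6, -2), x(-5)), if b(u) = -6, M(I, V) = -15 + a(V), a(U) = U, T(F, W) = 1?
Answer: -510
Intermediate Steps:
Y(l, X) = 1
s(H, Q) = 1 + H
x(g) = 4*g² (x(g) = (2*g)*(2*g) = 4*g²)
M(I, V) = -15 + V
b(-3)*M(s(6, -2), x(-5)) = -6*(-15 + 4*(-5)²) = -6*(-15 + 4*25) = -6*(-15 + 100) = -6*85 = -510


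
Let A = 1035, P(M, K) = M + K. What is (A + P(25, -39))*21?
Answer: 21441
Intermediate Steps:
P(M, K) = K + M
(A + P(25, -39))*21 = (1035 + (-39 + 25))*21 = (1035 - 14)*21 = 1021*21 = 21441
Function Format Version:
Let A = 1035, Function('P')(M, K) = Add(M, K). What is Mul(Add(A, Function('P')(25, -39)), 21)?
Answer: 21441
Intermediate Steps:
Function('P')(M, K) = Add(K, M)
Mul(Add(A, Function('P')(25, -39)), 21) = Mul(Add(1035, Add(-39, 25)), 21) = Mul(Add(1035, -14), 21) = Mul(1021, 21) = 21441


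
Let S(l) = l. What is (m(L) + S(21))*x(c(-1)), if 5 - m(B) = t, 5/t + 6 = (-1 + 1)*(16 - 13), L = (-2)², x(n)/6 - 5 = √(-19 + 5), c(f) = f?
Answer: 805 + 161*I*√14 ≈ 805.0 + 602.41*I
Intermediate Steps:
x(n) = 30 + 6*I*√14 (x(n) = 30 + 6*√(-19 + 5) = 30 + 6*√(-14) = 30 + 6*(I*√14) = 30 + 6*I*√14)
L = 4
t = -⅚ (t = 5/(-6 + (-1 + 1)*(16 - 13)) = 5/(-6 + 0*3) = 5/(-6 + 0) = 5/(-6) = 5*(-⅙) = -⅚ ≈ -0.83333)
m(B) = 35/6 (m(B) = 5 - 1*(-⅚) = 5 + ⅚ = 35/6)
(m(L) + S(21))*x(c(-1)) = (35/6 + 21)*(30 + 6*I*√14) = 161*(30 + 6*I*√14)/6 = 805 + 161*I*√14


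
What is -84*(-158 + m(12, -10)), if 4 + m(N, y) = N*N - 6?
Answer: 2016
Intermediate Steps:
m(N, y) = -10 + N**2 (m(N, y) = -4 + (N*N - 6) = -4 + (N**2 - 6) = -4 + (-6 + N**2) = -10 + N**2)
-84*(-158 + m(12, -10)) = -84*(-158 + (-10 + 12**2)) = -84*(-158 + (-10 + 144)) = -84*(-158 + 134) = -84*(-24) = 2016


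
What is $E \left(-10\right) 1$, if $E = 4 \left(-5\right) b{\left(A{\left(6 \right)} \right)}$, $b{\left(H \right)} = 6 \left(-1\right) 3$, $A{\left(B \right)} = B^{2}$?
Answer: $-3600$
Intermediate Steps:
$b{\left(H \right)} = -18$ ($b{\left(H \right)} = \left(-6\right) 3 = -18$)
$E = 360$ ($E = 4 \left(-5\right) \left(-18\right) = \left(-20\right) \left(-18\right) = 360$)
$E \left(-10\right) 1 = 360 \left(-10\right) 1 = \left(-3600\right) 1 = -3600$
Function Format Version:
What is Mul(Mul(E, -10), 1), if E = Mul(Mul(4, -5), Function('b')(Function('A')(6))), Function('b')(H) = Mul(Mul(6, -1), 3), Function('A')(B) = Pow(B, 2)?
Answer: -3600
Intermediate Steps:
Function('b')(H) = -18 (Function('b')(H) = Mul(-6, 3) = -18)
E = 360 (E = Mul(Mul(4, -5), -18) = Mul(-20, -18) = 360)
Mul(Mul(E, -10), 1) = Mul(Mul(360, -10), 1) = Mul(-3600, 1) = -3600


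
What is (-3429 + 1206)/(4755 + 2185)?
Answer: -2223/6940 ≈ -0.32032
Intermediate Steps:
(-3429 + 1206)/(4755 + 2185) = -2223/6940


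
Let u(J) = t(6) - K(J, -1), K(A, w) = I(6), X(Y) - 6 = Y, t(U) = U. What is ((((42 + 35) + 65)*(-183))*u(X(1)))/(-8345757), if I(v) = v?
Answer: 0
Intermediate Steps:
X(Y) = 6 + Y
K(A, w) = 6
u(J) = 0 (u(J) = 6 - 1*6 = 6 - 6 = 0)
((((42 + 35) + 65)*(-183))*u(X(1)))/(-8345757) = ((((42 + 35) + 65)*(-183))*0)/(-8345757) = (((77 + 65)*(-183))*0)*(-1/8345757) = ((142*(-183))*0)*(-1/8345757) = -25986*0*(-1/8345757) = 0*(-1/8345757) = 0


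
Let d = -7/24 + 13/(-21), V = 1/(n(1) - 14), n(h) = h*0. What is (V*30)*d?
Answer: 765/392 ≈ 1.9515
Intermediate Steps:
n(h) = 0
V = -1/14 (V = 1/(0 - 14) = 1/(-14) = -1/14 ≈ -0.071429)
d = -51/56 (d = -7*1/24 + 13*(-1/21) = -7/24 - 13/21 = -51/56 ≈ -0.91071)
(V*30)*d = -1/14*30*(-51/56) = -15/7*(-51/56) = 765/392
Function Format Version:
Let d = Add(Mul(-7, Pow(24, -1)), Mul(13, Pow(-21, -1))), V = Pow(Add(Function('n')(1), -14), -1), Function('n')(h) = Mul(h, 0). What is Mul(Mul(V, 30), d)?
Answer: Rational(765, 392) ≈ 1.9515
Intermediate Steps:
Function('n')(h) = 0
V = Rational(-1, 14) (V = Pow(Add(0, -14), -1) = Pow(-14, -1) = Rational(-1, 14) ≈ -0.071429)
d = Rational(-51, 56) (d = Add(Mul(-7, Rational(1, 24)), Mul(13, Rational(-1, 21))) = Add(Rational(-7, 24), Rational(-13, 21)) = Rational(-51, 56) ≈ -0.91071)
Mul(Mul(V, 30), d) = Mul(Mul(Rational(-1, 14), 30), Rational(-51, 56)) = Mul(Rational(-15, 7), Rational(-51, 56)) = Rational(765, 392)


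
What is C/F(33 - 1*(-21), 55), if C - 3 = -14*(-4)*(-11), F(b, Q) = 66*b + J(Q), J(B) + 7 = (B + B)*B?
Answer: -613/9607 ≈ -0.063808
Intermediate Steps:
J(B) = -7 + 2*B² (J(B) = -7 + (B + B)*B = -7 + (2*B)*B = -7 + 2*B²)
F(b, Q) = -7 + 2*Q² + 66*b (F(b, Q) = 66*b + (-7 + 2*Q²) = -7 + 2*Q² + 66*b)
C = -613 (C = 3 - 14*(-4)*(-11) = 3 + 56*(-11) = 3 - 616 = -613)
C/F(33 - 1*(-21), 55) = -613/(-7 + 2*55² + 66*(33 - 1*(-21))) = -613/(-7 + 2*3025 + 66*(33 + 21)) = -613/(-7 + 6050 + 66*54) = -613/(-7 + 6050 + 3564) = -613/9607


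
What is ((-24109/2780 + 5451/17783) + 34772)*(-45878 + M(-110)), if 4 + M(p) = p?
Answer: -19760471385706074/12359185 ≈ -1.5988e+9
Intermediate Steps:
M(p) = -4 + p
((-24109/2780 + 5451/17783) + 34772)*(-45878 + M(-110)) = ((-24109/2780 + 5451/17783) + 34772)*(-45878 + (-4 - 110)) = ((-24109*1/2780 + 5451*(1/17783)) + 34772)*(-45878 - 114) = ((-24109/2780 + 5451/17783) + 34772)*(-45992) = (-413576567/49436740 + 34772)*(-45992) = (1718600746713/49436740)*(-45992) = -19760471385706074/12359185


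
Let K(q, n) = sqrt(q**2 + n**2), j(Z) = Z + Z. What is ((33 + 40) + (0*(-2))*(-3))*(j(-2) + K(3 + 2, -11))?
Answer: -292 + 73*sqrt(146) ≈ 590.06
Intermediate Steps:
j(Z) = 2*Z
K(q, n) = sqrt(n**2 + q**2)
((33 + 40) + (0*(-2))*(-3))*(j(-2) + K(3 + 2, -11)) = ((33 + 40) + (0*(-2))*(-3))*(2*(-2) + sqrt((-11)**2 + (3 + 2)**2)) = (73 + 0*(-3))*(-4 + sqrt(121 + 5**2)) = (73 + 0)*(-4 + sqrt(121 + 25)) = 73*(-4 + sqrt(146)) = -292 + 73*sqrt(146)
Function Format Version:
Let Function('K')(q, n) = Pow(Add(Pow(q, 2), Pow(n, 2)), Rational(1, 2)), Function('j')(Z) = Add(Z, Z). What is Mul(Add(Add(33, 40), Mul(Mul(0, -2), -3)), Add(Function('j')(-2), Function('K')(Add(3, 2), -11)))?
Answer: Add(-292, Mul(73, Pow(146, Rational(1, 2)))) ≈ 590.06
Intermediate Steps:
Function('j')(Z) = Mul(2, Z)
Function('K')(q, n) = Pow(Add(Pow(n, 2), Pow(q, 2)), Rational(1, 2))
Mul(Add(Add(33, 40), Mul(Mul(0, -2), -3)), Add(Function('j')(-2), Function('K')(Add(3, 2), -11))) = Mul(Add(Add(33, 40), Mul(Mul(0, -2), -3)), Add(Mul(2, -2), Pow(Add(Pow(-11, 2), Pow(Add(3, 2), 2)), Rational(1, 2)))) = Mul(Add(73, Mul(0, -3)), Add(-4, Pow(Add(121, Pow(5, 2)), Rational(1, 2)))) = Mul(Add(73, 0), Add(-4, Pow(Add(121, 25), Rational(1, 2)))) = Mul(73, Add(-4, Pow(146, Rational(1, 2)))) = Add(-292, Mul(73, Pow(146, Rational(1, 2))))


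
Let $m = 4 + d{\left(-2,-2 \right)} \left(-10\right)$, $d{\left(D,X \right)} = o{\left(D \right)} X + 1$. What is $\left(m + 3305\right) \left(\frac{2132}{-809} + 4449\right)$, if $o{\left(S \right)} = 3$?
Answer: $\frac{12082689131}{809} \approx 1.4935 \cdot 10^{7}$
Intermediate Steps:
$d{\left(D,X \right)} = 1 + 3 X$ ($d{\left(D,X \right)} = 3 X + 1 = 1 + 3 X$)
$m = 54$ ($m = 4 + \left(1 + 3 \left(-2\right)\right) \left(-10\right) = 4 + \left(1 - 6\right) \left(-10\right) = 4 - -50 = 4 + 50 = 54$)
$\left(m + 3305\right) \left(\frac{2132}{-809} + 4449\right) = \left(54 + 3305\right) \left(\frac{2132}{-809} + 4449\right) = 3359 \left(2132 \left(- \frac{1}{809}\right) + 4449\right) = 3359 \left(- \frac{2132}{809} + 4449\right) = 3359 \cdot \frac{3597109}{809} = \frac{12082689131}{809}$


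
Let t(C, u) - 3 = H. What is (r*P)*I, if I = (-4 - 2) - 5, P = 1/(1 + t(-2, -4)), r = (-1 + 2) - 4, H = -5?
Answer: -33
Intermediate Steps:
t(C, u) = -2 (t(C, u) = 3 - 5 = -2)
r = -3 (r = 1 - 4 = -3)
P = -1 (P = 1/(1 - 2) = 1/(-1) = -1)
I = -11 (I = -6 - 5 = -11)
(r*P)*I = -3*(-1)*(-11) = 3*(-11) = -33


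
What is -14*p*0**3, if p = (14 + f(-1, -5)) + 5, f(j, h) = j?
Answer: 0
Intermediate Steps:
p = 18 (p = (14 - 1) + 5 = 13 + 5 = 18)
-14*p*0**3 = -14*18*0**3 = -252*0 = 0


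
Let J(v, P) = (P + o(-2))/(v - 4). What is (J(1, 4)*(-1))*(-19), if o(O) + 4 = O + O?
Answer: 76/3 ≈ 25.333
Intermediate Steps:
o(O) = -4 + 2*O (o(O) = -4 + (O + O) = -4 + 2*O)
J(v, P) = (-8 + P)/(-4 + v) (J(v, P) = (P + (-4 + 2*(-2)))/(v - 4) = (P + (-4 - 4))/(-4 + v) = (P - 8)/(-4 + v) = (-8 + P)/(-4 + v))
(J(1, 4)*(-1))*(-19) = (((-8 + 4)/(-4 + 1))*(-1))*(-19) = ((-4/(-3))*(-1))*(-19) = (-⅓*(-4)*(-1))*(-19) = ((4/3)*(-1))*(-19) = -4/3*(-19) = 76/3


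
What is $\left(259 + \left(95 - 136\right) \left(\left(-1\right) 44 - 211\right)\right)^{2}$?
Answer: $114789796$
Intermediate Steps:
$\left(259 + \left(95 - 136\right) \left(\left(-1\right) 44 - 211\right)\right)^{2} = \left(259 - 41 \left(-44 - 211\right)\right)^{2} = \left(259 - -10455\right)^{2} = \left(259 + 10455\right)^{2} = 10714^{2} = 114789796$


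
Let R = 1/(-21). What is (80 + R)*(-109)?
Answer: -183011/21 ≈ -8714.8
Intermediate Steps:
R = -1/21 ≈ -0.047619
(80 + R)*(-109) = (80 - 1/21)*(-109) = (1679/21)*(-109) = -183011/21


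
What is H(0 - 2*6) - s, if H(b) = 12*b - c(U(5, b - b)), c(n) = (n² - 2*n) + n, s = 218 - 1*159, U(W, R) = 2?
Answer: -205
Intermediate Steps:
s = 59 (s = 218 - 159 = 59)
c(n) = n² - n
H(b) = -2 + 12*b (H(b) = 12*b - 2*(-1 + 2) = 12*b - 2 = -2 + 12*b)
H(0 - 2*6) - s = (-2 + 12*(0 - 2*6)) - 1*59 = (-2 + 12*(0 - 12)) - 59 = (-2 + 12*(-12)) - 59 = (-2 - 144) - 59 = -146 - 59 = -205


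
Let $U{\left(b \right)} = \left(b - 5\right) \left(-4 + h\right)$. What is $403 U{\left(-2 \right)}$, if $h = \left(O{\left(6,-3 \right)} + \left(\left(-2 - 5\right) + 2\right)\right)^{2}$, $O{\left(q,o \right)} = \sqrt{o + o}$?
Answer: $-42315 + 28210 i \sqrt{6} \approx -42315.0 + 69100.0 i$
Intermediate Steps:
$O{\left(q,o \right)} = \sqrt{2} \sqrt{o}$ ($O{\left(q,o \right)} = \sqrt{2 o} = \sqrt{2} \sqrt{o}$)
$h = \left(-5 + i \sqrt{6}\right)^{2}$ ($h = \left(\sqrt{2} \sqrt{-3} + \left(\left(-2 - 5\right) + 2\right)\right)^{2} = \left(\sqrt{2} i \sqrt{3} + \left(-7 + 2\right)\right)^{2} = \left(i \sqrt{6} - 5\right)^{2} = \left(-5 + i \sqrt{6}\right)^{2} \approx 19.0 - 24.495 i$)
$U{\left(b \right)} = \left(-5 + b\right) \left(-4 + \left(5 - i \sqrt{6}\right)^{2}\right)$ ($U{\left(b \right)} = \left(b - 5\right) \left(-4 + \left(5 - i \sqrt{6}\right)^{2}\right) = \left(-5 + b\right) \left(-4 + \left(5 - i \sqrt{6}\right)^{2}\right)$)
$403 U{\left(-2 \right)} = 403 \left(-75 + 15 \left(-2\right) + 50 i \sqrt{6} - 10 i \left(-2\right) \sqrt{6}\right) = 403 \left(-75 - 30 + 50 i \sqrt{6} + 20 i \sqrt{6}\right) = 403 \left(-105 + 70 i \sqrt{6}\right) = -42315 + 28210 i \sqrt{6}$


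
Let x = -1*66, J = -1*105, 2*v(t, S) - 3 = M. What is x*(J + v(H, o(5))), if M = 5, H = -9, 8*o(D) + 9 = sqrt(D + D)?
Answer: 6666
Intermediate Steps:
o(D) = -9/8 + sqrt(2)*sqrt(D)/8 (o(D) = -9/8 + sqrt(D + D)/8 = -9/8 + sqrt(2*D)/8 = -9/8 + (sqrt(2)*sqrt(D))/8 = -9/8 + sqrt(2)*sqrt(D)/8)
v(t, S) = 4 (v(t, S) = 3/2 + (1/2)*5 = 3/2 + 5/2 = 4)
J = -105
x = -66
x*(J + v(H, o(5))) = -66*(-105 + 4) = -66*(-101) = 6666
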